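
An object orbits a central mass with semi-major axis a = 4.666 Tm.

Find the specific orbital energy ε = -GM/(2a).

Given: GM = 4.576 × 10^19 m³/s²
a = 4.666 Tm = 4.666 × 10^12 m
GM = 4.576 × 10^19 m³/s²
2a = 9.332 × 10^12 m
ε = −GM/(2a) = -4.90356 × 10^6 J/kg ≈ -4.904 MJ/kg

Final answer: -4.904 MJ/kg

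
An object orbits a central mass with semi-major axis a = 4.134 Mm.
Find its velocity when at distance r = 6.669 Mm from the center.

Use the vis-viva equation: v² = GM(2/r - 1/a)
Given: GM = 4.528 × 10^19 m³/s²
a = 4.134 Mm = 4.134 × 10^6 m
r = 6.669 Mm = 6.669 × 10^6 m
GM = 4.528 × 10^19 m³/s²
2/r − 1/a = 2.99895 × 10^-7 − 2.41896 × 10^-7 = 5.79986 × 10^-8 m⁻¹
v² = GM (2/r − 1/a) = 2.62618 × 10^12 m²/s²
v = 1.62055 × 10^6 m/s ≈ 1621 km/s

Final answer: 1621 km/s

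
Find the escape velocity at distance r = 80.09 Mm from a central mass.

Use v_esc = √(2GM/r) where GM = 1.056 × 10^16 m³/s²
r = 80.09 Mm = 8.009 × 10^7 m
GM = 1.056 × 10^16 m³/s²
2GM/r = 2 × (1.056 × 10^16) / (8.009 × 10^7) = 2.63703 × 10^8 m²/s²
v_esc = √(2GM/r) = 16238.9 m/s ≈ 16.24 km/s

Final answer: 16.24 km/s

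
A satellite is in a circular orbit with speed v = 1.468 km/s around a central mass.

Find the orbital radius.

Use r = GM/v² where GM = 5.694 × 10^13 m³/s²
v = 1.468 km/s = 1468 m/s
GM = 5.694 × 10^13 m³/s²
v² = 2.15502 × 10^6 m²/s²
r = GM/v² = (5.694 × 10^13) / (2.15502 × 10^6) = 2.6422 × 10^7 m ≈ 26.42 Mm

Final answer: 26.42 Mm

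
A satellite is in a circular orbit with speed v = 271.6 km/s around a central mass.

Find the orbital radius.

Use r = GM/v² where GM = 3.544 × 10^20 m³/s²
v = 271.6 km/s = 271600 m/s
GM = 3.544 × 10^20 m³/s²
v² = 7.37666 × 10^10 m²/s²
r = GM/v² = (3.544 × 10^20) / (7.37666 × 10^10) = 4.80434 × 10^9 m ≈ 4.804 × 10^9 m

Final answer: 4.804 × 10^9 m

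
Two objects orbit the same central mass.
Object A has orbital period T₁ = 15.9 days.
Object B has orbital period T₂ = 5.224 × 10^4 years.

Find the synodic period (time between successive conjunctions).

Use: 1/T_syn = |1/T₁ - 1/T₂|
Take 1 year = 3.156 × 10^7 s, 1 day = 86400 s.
T₁ = 15.9 days = 1.37376 × 10^6 s
T₂ = 5.224 × 10^4 years = 1.64869 × 10^12 s
1/T₁ = 7.27929 × 10^-7 s⁻¹
1/T₂ = 6.06541 × 10^-13 s⁻¹
|1/T₁ − 1/T₂| = 7.27929 × 10^-7 s⁻¹
T_syn = 1 / |1/T₁ − 1/T₂| = 1.37376 × 10^6 s ≈ 15.9 days

Final answer: T_syn = 15.9 days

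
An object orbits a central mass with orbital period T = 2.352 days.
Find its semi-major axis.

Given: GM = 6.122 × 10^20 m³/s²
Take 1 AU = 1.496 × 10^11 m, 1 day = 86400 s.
T = 2.352 days = 203213 s
GM = 6.122 × 10^20 m³/s²
Kepler's third law: a³ = GM T² / (4π²)
T² = 4.12954 × 10^10 s²
a³ = (6.122 × 10^20) × (4.12954 × 10^10) / (4π²) = 6.40377 × 10^29 m³
a = (a³)^(1/3) = 8.61943 × 10^9 m ≈ 0.05762 AU

Final answer: 0.05762 AU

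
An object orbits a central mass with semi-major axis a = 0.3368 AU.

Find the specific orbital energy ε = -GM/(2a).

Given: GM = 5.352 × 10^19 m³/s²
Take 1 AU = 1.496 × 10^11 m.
a = 0.3368 AU = 5.03853 × 10^10 m
GM = 5.352 × 10^19 m³/s²
2a = 1.00771 × 10^11 m
ε = −GM/(2a) = -5.31107 × 10^8 J/kg ≈ -531.1 MJ/kg

Final answer: -531.1 MJ/kg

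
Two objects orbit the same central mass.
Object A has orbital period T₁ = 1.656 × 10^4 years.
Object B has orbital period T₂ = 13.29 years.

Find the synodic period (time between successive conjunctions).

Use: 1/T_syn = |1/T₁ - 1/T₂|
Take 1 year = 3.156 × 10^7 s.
T₁ = 1.656 × 10^4 years = 5.22634 × 10^11 s
T₂ = 13.29 years = 4.19432 × 10^8 s
1/T₁ = 1.91339 × 10^-12 s⁻¹
1/T₂ = 2.38417 × 10^-9 s⁻¹
|1/T₁ − 1/T₂| = 2.38226 × 10^-9 s⁻¹
T_syn = 1 / |1/T₁ − 1/T₂| = 4.19769 × 10^8 s ≈ 13.3 years

Final answer: T_syn = 13.3 years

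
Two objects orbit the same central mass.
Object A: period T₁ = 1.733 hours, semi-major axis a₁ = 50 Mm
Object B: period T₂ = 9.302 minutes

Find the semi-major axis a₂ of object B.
T₁ = 1.733 hours = 6238.8 s
T₂ = 9.302 minutes = 558.12 s
a₁ = 50 Mm = 5 × 10^7 m
Kepler's third law: (T₂/T₁)² = (a₂/a₁)³  ⇒  a₂ = a₁ (T₂/T₁)^(2/3)
T₂/T₁ = 0.0894595
(T₂/T₁)^(2/3) = 0.200025
a₂ = 5 × 10^7 m × 0.200025 = 1.00013 × 10^7 m ≈ 10 Mm

Final answer: a₂ = 10 Mm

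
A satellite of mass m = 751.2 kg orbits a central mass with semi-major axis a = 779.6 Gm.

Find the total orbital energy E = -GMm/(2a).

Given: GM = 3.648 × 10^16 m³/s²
a = 779.6 Gm = 7.796 × 10^11 m
GM = 3.648 × 10^16 m³/s²
2a = 1.5592 × 10^12 m
GMm = 3.648 × 10^16 × 751.2 = 2.74038 × 10^19 m³·kg/s²
E = −GMm/(2a) = -1.75755 × 10^7 J ≈ -17.58 MJ

Final answer: -17.58 MJ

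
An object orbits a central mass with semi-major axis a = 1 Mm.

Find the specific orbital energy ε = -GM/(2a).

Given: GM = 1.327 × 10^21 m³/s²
a = 1 Mm = 1 × 10^6 m
GM = 1.327 × 10^21 m³/s²
2a = 2 × 10^6 m
ε = −GM/(2a) = -6.635 × 10^14 J/kg ≈ -6.635 × 10^5 GJ/kg

Final answer: -6.635 × 10^5 GJ/kg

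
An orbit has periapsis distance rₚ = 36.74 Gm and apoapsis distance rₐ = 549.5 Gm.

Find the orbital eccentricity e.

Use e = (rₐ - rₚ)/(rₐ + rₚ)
rₚ = 36.74 Gm = 3.674 × 10^10 m
rₐ = 549.5 Gm = 5.495 × 10^11 m
rₐ − rₚ = 5.1276 × 10^11 m
rₐ + rₚ = 5.8624 × 10^11 m
e = (rₐ − rₚ)/(rₐ + rₚ) = 0.874659

Final answer: e = 0.8747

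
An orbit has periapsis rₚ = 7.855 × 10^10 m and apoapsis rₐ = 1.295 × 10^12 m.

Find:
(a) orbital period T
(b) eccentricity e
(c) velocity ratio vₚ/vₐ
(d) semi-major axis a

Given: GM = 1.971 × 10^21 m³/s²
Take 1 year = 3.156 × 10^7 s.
rₚ = 7.855 × 10^10 m
rₐ = 1.295 × 10^12 m
GM = 1.971 × 10^21 m³/s²
a = (rₚ + rₐ)/2 = 6.86775 × 10^11 m
e = (rₐ − rₚ)/(rₐ + rₚ) = (1.21645 × 10^12) / (1.37355 × 10^12) = 0.885625
(a) a³ = 3.23924 × 10^35 m³;  T = 2π √(a³/GM) = 2π × 1.28197 × 10^7 s = 8.05487 × 10^7 s ≈ 2.552 years
(b) e = 0.885625 ≈ 0.8856
(c) vₚ/vₐ = rₐ/rₚ (angular momentum) = (1.295 × 10^12) / (7.855 × 10^10) = 16.4863 ≈ 16.49
(d) a = 6.86775 × 10^11 m ≈ 6.868 × 10^11 m

Final answer:
(a) orbital period T = 2.552 years
(b) eccentricity e = 0.8856
(c) velocity ratio vₚ/vₐ = 16.49
(d) semi-major axis a = 6.868 × 10^11 m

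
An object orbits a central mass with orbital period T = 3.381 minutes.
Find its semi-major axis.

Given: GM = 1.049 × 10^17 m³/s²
T = 3.381 minutes = 202.86 s
GM = 1.049 × 10^17 m³/s²
Kepler's third law: a³ = GM T² / (4π²)
T² = 41152.2 s²
a³ = (1.049 × 10^17) × 41152.2 / (4π²) = 1.09347 × 10^20 m³
a = (a³)^(1/3) = 4.78193 × 10^6 m ≈ 4.782 Mm

Final answer: 4.782 Mm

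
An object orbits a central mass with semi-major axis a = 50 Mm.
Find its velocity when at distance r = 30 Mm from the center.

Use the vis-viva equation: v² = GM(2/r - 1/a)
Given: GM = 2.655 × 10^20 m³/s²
a = 50 Mm = 5 × 10^7 m
r = 30 Mm = 3 × 10^7 m
GM = 2.655 × 10^20 m³/s²
2/r − 1/a = 6.66667 × 10^-8 − 2 × 10^-8 = 4.66667 × 10^-8 m⁻¹
v² = GM (2/r − 1/a) = 1.239 × 10^13 m²/s²
v = 3.51994 × 10^6 m/s ≈ 3520 km/s

Final answer: 3520 km/s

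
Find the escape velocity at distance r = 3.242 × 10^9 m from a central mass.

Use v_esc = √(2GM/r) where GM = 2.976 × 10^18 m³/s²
r = 3.242 × 10^9 m
GM = 2.976 × 10^18 m³/s²
2GM/r = 2 × (2.976 × 10^18) / (3.242 × 10^9) = 1.8359 × 10^9 m²/s²
v_esc = √(2GM/r) = 42847.4 m/s ≈ 42.85 km/s

Final answer: 42.85 km/s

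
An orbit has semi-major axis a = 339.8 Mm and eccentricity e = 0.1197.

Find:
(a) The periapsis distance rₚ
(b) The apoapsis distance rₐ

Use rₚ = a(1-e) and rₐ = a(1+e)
a = 339.8 Mm = 3.398 × 10^8 m
e = 0.1197:  1 − e = 0.8803,  1 + e = 1.1197
(a) rₚ = a(1 − e) = 3.398 × 10^8 m × 0.8803 = 2.99126 × 10^8 m ≈ 299.1 Mm
(b) rₐ = a(1 + e) = 3.398 × 10^8 m × 1.1197 = 3.80474 × 10^8 m ≈ 380.5 Mm

Final answer:
(a) rₚ = 299.1 Mm
(b) rₐ = 380.5 Mm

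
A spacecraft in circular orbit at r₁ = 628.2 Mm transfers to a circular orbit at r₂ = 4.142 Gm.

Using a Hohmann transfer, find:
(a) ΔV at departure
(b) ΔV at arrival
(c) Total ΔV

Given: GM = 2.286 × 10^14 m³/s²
r₁ = 628.2 Mm = 6.282 × 10^8 m
r₂ = 4.142 Gm = 4.142 × 10^9 m
GM = 2.286 × 10^14 m³/s²
Transfer ellipse: a_t = (r₁ + r₂)/2 = 2.3851 × 10^9 m
Circular speed at r₁: v₁ = √(GM/r₁) = 603.239 m/s
Transfer speed at r₁ (periapsis): v₁ₜ = √(GM(2/r₁ − 1/a_t)) = 794.952 m/s
(a) ΔV₁ = v₁ₜ − v₁ = 191.713 m/s ≈ 191.7 m/s
Circular speed at r₂: v₂ = √(GM/r₂) = 234.927 m/s
Transfer speed at r₂ (apoapsis): v₂ₜ = √(GM(2/r₂ − 1/a_t)) = 120.567 m/s
(b) ΔV₂ = v₂ − v₂ₜ = 114.36 m/s ≈ 114.4 m/s
(c) ΔV_total = ΔV₁ + ΔV₂ = 306.073 m/s ≈ 306.1 m/s

Final answer:
(a) ΔV₁ = 191.7 m/s
(b) ΔV₂ = 114.4 m/s
(c) ΔV_total = 306.1 m/s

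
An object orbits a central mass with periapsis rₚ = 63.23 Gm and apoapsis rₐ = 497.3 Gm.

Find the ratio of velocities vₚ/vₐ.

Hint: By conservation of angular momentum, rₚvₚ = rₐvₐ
rₚ = 63.23 Gm = 6.323 × 10^10 m
rₐ = 497.3 Gm = 4.973 × 10^11 m
rₚvₚ = rₐvₐ  ⇒  vₚ/vₐ = rₐ/rₚ
vₚ/vₐ = (4.973 × 10^11) / (6.323 × 10^10) = 7.86494

Final answer: vₚ/vₐ = 7.865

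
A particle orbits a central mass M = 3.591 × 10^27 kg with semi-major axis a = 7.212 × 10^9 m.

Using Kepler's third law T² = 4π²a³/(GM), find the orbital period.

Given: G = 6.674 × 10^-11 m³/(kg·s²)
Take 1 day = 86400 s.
M = 3.591 × 10^27 kg
GM = G × M = 6.674 × 10^-11 × 3.591 × 10^27 = 2.39663 × 10^17 m³/s²
a = 7.212 × 10^9 m
a³ = 3.75117 × 10^29 m³
T = 2π √(a³/GM) = 2π √((3.75117 × 10^29) / (2.39663 × 10^17)) = 2π × 1.25107 × 10^6 s
T = 7.86073 × 10^6 s ≈ 90.98 days

Final answer: 90.98 days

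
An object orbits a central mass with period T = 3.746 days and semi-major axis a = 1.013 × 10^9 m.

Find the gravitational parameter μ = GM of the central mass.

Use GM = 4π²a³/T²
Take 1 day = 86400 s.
T = 3.746 days = 323654 s
a = 1.013 × 10^9 m
a³ = 1.03951 × 10^27 m³
T² = 1.04752 × 10^11 s²
GM = 4π² × (1.03951 × 10^27) / (1.04752 × 10^11) = 3.91764 × 10^17 m³/s²
GM ≈ 3.918 × 10^17 m³/s²

Final answer: GM = 3.918 × 10^17 m³/s²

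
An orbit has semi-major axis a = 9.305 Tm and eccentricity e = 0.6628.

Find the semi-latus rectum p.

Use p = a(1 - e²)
a = 9.305 Tm = 9.305 × 10^12 m
e = 0.6628,  e² = 0.439304,  1 − e² = 0.560696
p = a(1 − e²) = 9.305 × 10^12 m × 0.560696 = 5.21728 × 10^12 m ≈ 5.217 Tm

Final answer: p = 5.217 Tm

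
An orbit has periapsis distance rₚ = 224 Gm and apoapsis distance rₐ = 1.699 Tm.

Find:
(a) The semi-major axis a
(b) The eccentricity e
rₚ = 224 Gm = 2.24 × 10^11 m
rₐ = 1.699 Tm = 1.699 × 10^12 m
(a) a = (rₚ + rₐ)/2 = 9.615 × 10^11 m ≈ 961.5 Gm
(b) e = (rₐ − rₚ)/(rₐ + rₚ) = (1.475 × 10^12) / (1.923 × 10^12) = 0.767031

Final answer:
(a) a = 961.5 Gm
(b) e = 0.767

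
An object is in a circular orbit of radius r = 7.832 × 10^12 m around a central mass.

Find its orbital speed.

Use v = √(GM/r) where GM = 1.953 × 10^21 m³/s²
r = 7.832 × 10^12 m
GM = 1.953 × 10^21 m³/s²
GM/r = (1.953 × 10^21) / (7.832 × 10^12) = 2.49362 × 10^8 m²/s²
v = √(GM/r) = 15791.2 m/s ≈ 15.79 km/s

Final answer: 15.79 km/s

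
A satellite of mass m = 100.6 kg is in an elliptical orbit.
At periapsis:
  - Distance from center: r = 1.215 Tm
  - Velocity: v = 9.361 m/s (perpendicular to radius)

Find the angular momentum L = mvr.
r = 1.215 Tm = 1.215 × 10^12 m
v = 9.361 m/s
vr = 9.361 × 1.215 × 10^12 = 1.13736 × 10^13 m²/s
L = m × vr = 100.6 × 1.13736 × 10^13 = 1.14419 × 10^15 kg·m²/s ≈ 1.144 × 10^15 kg·m²/s

Final answer: L = 1.144 × 10^15 kg·m²/s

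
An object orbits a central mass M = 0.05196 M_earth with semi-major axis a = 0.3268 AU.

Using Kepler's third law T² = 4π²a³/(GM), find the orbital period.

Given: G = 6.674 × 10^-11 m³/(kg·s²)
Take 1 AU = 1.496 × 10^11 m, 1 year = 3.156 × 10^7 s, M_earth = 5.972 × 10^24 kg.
M = 0.05196 M_earth = 3.10305 × 10^23 kg
GM = G × M = 6.674 × 10^-11 × 3.10305 × 10^23 = 2.07098 × 10^13 m³/s²
a = 0.3268 AU = 4.88893 × 10^10 m
a³ = 1.16853 × 10^32 m³
T = 2π √(a³/GM) = 2π √((1.16853 × 10^32) / (2.07098 × 10^13)) = 2π × 2.37538 × 10^9 s
T = 1.49249 × 10^10 s ≈ 472.9 years

Final answer: 472.9 years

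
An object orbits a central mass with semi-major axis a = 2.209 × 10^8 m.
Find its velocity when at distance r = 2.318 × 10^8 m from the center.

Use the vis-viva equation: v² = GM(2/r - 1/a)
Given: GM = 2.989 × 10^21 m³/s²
a = 2.209 × 10^8 m
r = 2.318 × 10^8 m
GM = 2.989 × 10^21 m³/s²
2/r − 1/a = 8.62813 × 10^-9 − 4.52694 × 10^-9 = 4.10119 × 10^-9 m⁻¹
v² = GM (2/r − 1/a) = 1.22585 × 10^13 m²/s²
v = 3.50121 × 10^6 m/s ≈ 3501 km/s

Final answer: 3501 km/s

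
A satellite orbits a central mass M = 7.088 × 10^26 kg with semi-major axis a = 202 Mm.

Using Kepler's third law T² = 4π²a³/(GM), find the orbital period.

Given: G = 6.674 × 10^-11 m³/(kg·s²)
M = 7.088 × 10^26 kg
GM = G × M = 6.674 × 10^-11 × 7.088 × 10^26 = 4.73053 × 10^16 m³/s²
a = 202 Mm = 2.02 × 10^8 m
a³ = 8.24241 × 10^24 m³
T = 2π √(a³/GM) = 2π √((8.24241 × 10^24) / (4.73053 × 10^16)) = 2π × 13199.9 s
T = 82937.7 s ≈ 23.04 hours

Final answer: 23.04 hours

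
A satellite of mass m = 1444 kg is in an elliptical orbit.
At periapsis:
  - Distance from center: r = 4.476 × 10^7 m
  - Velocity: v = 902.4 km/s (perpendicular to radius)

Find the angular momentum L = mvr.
r = 4.476 × 10^7 m
v = 902.4 km/s = 902400 m/s
vr = 902400 × 4.476 × 10^7 = 4.03914 × 10^13 m²/s
L = m × vr = 1444 × 4.03914 × 10^13 = 5.83252 × 10^16 kg·m²/s ≈ 5.833 × 10^16 kg·m²/s

Final answer: L = 5.833 × 10^16 kg·m²/s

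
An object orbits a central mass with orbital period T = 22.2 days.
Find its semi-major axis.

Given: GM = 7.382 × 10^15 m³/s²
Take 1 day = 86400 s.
T = 22.2 days = 1.91808 × 10^6 s
GM = 7.382 × 10^15 m³/s²
Kepler's third law: a³ = GM T² / (4π²)
T² = 3.67903 × 10^12 s²
a³ = (7.382 × 10^15) × (3.67903 × 10^12) / (4π²) = 6.87936 × 10^26 m³
a = (a³)^(1/3) = 8.82773 × 10^8 m ≈ 8.828 × 10^8 m

Final answer: 8.828 × 10^8 m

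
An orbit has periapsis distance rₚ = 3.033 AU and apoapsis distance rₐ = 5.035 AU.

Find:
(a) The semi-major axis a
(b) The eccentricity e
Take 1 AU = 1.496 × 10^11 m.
rₚ = 3.033 AU = 4.53737 × 10^11 m
rₐ = 5.035 AU = 7.53236 × 10^11 m
(a) a = (rₚ + rₐ)/2 = 6.03486 × 10^11 m ≈ 4.034 AU
(b) e = (rₐ − rₚ)/(rₐ + rₚ) = (2.99499 × 10^11) / (1.20697 × 10^12) = 0.248141

Final answer:
(a) a = 4.034 AU
(b) e = 0.2481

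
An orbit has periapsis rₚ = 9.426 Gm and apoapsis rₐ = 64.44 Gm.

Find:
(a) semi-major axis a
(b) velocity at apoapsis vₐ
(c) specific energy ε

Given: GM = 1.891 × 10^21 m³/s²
rₚ = 9.426 Gm = 9.426 × 10^9 m
rₐ = 64.44 Gm = 6.444 × 10^10 m
GM = 1.891 × 10^21 m³/s²
a = (rₚ + rₐ)/2 = 3.6933 × 10^10 m
e = (rₐ − rₚ)/(rₐ + rₚ) = (5.5014 × 10^10) / (7.3866 × 10^10) = 0.744781
(a) a = 3.6933 × 10^10 m ≈ 36.93 Gm
(b) vₐ² = GM (2/rₐ − 1/a) = 1.891 × 10^21 × (3.10366 × 10^-11 − 2.70761 × 10^-11) = 7.48943 × 10^9 m²/s²;  vₐ = 86541.5 m/s ≈ 86.54 km/s
(c) 2a = 7.3866 × 10^10 m;  ε = −GM/(2a) = -2.56004 × 10^10 J/kg ≈ -25.6 GJ/kg

Final answer:
(a) semi-major axis a = 36.93 Gm
(b) velocity at apoapsis vₐ = 86.54 km/s
(c) specific energy ε = -25.6 GJ/kg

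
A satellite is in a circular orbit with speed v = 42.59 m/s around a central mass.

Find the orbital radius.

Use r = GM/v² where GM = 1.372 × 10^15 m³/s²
v = 42.59 m/s
GM = 1.372 × 10^15 m³/s²
v² = 1813.91 m²/s²
r = GM/v² = (1.372 × 10^15) / 1813.91 = 7.56378 × 10^11 m ≈ 7.564 × 10^11 m

Final answer: 7.564 × 10^11 m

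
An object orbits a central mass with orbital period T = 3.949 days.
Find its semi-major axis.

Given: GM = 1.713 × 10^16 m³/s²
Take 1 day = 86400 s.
T = 3.949 days = 341194 s
GM = 1.713 × 10^16 m³/s²
Kepler's third law: a³ = GM T² / (4π²)
T² = 1.16413 × 10^11 s²
a³ = (1.713 × 10^16) × (1.16413 × 10^11) / (4π²) = 5.05126 × 10^25 m³
a = (a³)^(1/3) = 3.69658 × 10^8 m ≈ 369.7 Mm

Final answer: 369.7 Mm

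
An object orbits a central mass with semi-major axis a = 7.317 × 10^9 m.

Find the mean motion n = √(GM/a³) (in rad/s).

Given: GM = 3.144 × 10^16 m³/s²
a = 7.317 × 10^9 m
GM = 3.144 × 10^16 m³/s²
a³ = 3.91741 × 10^29 m³
GM/a³ = (3.144 × 10^16) / (3.91741 × 10^29) = 8.02571 × 10^-14 s⁻²
n = √(GM/a³) = 2.83297 × 10^-7 rad/s ≈ 2.833 × 10^-7 rad/s

Final answer: n = 2.833 × 10^-7 rad/s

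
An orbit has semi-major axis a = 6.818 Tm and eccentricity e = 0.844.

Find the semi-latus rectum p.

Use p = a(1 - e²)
a = 6.818 Tm = 6.818 × 10^12 m
e = 0.844,  e² = 0.712336,  1 − e² = 0.287664
p = a(1 − e²) = 6.818 × 10^12 m × 0.287664 = 1.96129 × 10^12 m ≈ 1.961 Tm

Final answer: p = 1.961 Tm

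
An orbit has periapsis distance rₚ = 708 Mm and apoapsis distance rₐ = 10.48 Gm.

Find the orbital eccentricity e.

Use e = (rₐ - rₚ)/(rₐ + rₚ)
rₚ = 708 Mm = 7.08 × 10^8 m
rₐ = 10.48 Gm = 1.048 × 10^10 m
rₐ − rₚ = 9.772 × 10^9 m
rₐ + rₚ = 1.1188 × 10^10 m
e = (rₐ − rₚ)/(rₐ + rₚ) = 0.873436

Final answer: e = 0.8734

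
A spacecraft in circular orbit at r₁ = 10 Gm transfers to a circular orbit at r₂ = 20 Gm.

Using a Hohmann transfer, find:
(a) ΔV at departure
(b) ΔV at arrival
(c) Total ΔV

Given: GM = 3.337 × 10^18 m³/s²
r₁ = 10 Gm = 1 × 10^10 m
r₂ = 20 Gm = 2 × 10^10 m
GM = 3.337 × 10^18 m³/s²
Transfer ellipse: a_t = (r₁ + r₂)/2 = 1.5 × 10^10 m
Circular speed at r₁: v₁ = √(GM/r₁) = 18267.5 m/s
Transfer speed at r₁ (periapsis): v₁ₜ = √(GM(2/r₁ − 1/a_t)) = 21093.4 m/s
(a) ΔV₁ = v₁ₜ − v₁ = 2825.99 m/s ≈ 2.826 km/s
Circular speed at r₂: v₂ = √(GM/r₂) = 12917 m/s
Transfer speed at r₂ (apoapsis): v₂ₜ = √(GM(2/r₂ − 1/a_t)) = 10546.7 m/s
(b) ΔV₂ = v₂ − v₂ₜ = 2370.32 m/s ≈ 2.37 km/s
(c) ΔV_total = ΔV₁ + ΔV₂ = 5196.31 m/s ≈ 5.196 km/s

Final answer:
(a) ΔV₁ = 2.826 km/s
(b) ΔV₂ = 2.37 km/s
(c) ΔV_total = 5.196 km/s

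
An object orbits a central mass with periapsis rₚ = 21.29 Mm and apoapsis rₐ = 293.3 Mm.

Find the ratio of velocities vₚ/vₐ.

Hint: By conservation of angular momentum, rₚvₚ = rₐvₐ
rₚ = 21.29 Mm = 2.129 × 10^7 m
rₐ = 293.3 Mm = 2.933 × 10^8 m
rₚvₚ = rₐvₐ  ⇒  vₚ/vₐ = rₐ/rₚ
vₚ/vₐ = (2.933 × 10^8) / (2.129 × 10^7) = 13.7764

Final answer: vₚ/vₐ = 13.78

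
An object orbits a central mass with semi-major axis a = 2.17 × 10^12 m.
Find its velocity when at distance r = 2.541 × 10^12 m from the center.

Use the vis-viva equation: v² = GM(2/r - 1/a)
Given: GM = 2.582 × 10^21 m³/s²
a = 2.17 × 10^12 m
r = 2.541 × 10^12 m
GM = 2.582 × 10^21 m³/s²
2/r − 1/a = 7.87092 × 10^-13 − 4.60829 × 10^-13 = 3.26262 × 10^-13 m⁻¹
v² = GM (2/r − 1/a) = 8.42409 × 10^8 m²/s²
v = 29024.3 m/s ≈ 29.02 km/s

Final answer: 29.02 km/s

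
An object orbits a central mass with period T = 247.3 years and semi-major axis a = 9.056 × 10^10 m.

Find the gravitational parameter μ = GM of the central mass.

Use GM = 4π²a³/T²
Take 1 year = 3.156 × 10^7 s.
T = 247.3 years = 7.80479 × 10^9 s
a = 9.056 × 10^10 m
a³ = 7.42693 × 10^32 m³
T² = 6.09147 × 10^19 s²
GM = 4π² × (7.42693 × 10^32) / (6.09147 × 10^19) = 4.81334 × 10^14 m³/s²
GM ≈ 4.813 × 10^14 m³/s²

Final answer: GM = 4.813 × 10^14 m³/s²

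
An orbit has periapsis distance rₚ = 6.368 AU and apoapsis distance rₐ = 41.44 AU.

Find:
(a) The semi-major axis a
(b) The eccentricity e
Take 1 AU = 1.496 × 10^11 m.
rₚ = 6.368 AU = 9.52653 × 10^11 m
rₐ = 41.44 AU = 6.19942 × 10^12 m
(a) a = (rₚ + rₐ)/2 = 3.57604 × 10^12 m ≈ 23.9 AU
(b) e = (rₐ − rₚ)/(rₐ + rₚ) = (5.24677 × 10^12) / (7.15208 × 10^12) = 0.733601

Final answer:
(a) a = 23.9 AU
(b) e = 0.7336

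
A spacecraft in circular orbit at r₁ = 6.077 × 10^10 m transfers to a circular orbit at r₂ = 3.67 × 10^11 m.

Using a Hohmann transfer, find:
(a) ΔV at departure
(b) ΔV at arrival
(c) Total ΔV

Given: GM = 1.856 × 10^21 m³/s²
r₁ = 6.077 × 10^10 m
r₂ = 3.67 × 10^11 m
GM = 1.856 × 10^21 m³/s²
Transfer ellipse: a_t = (r₁ + r₂)/2 = 2.13885 × 10^11 m
Circular speed at r₁: v₁ = √(GM/r₁) = 174761 m/s
Transfer speed at r₁ (periapsis): v₁ₜ = √(GM(2/r₁ − 1/a_t)) = 228922 m/s
(a) ΔV₁ = v₁ₜ − v₁ = 54160.9 m/s ≈ 54.16 km/s
Circular speed at r₂: v₂ = √(GM/r₂) = 71114.1 m/s
Transfer speed at r₂ (apoapsis): v₂ₜ = √(GM(2/r₂ − 1/a_t)) = 37906.2 m/s
(b) ΔV₂ = v₂ − v₂ₜ = 33207.9 m/s ≈ 33.21 km/s
(c) ΔV_total = ΔV₁ + ΔV₂ = 87368.8 m/s ≈ 87.37 km/s

Final answer:
(a) ΔV₁ = 54.16 km/s
(b) ΔV₂ = 33.21 km/s
(c) ΔV_total = 87.37 km/s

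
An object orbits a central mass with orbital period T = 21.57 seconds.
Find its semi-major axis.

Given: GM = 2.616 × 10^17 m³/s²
T = 21.57 seconds
GM = 2.616 × 10^17 m³/s²
Kepler's third law: a³ = GM T² / (4π²)
T² = 465.265 s²
a³ = (2.616 × 10^17) × 465.265 / (4π²) = 3.08303 × 10^18 m³
a = (a³)^(1/3) = 1.45543 × 10^6 m ≈ 1.455 × 10^6 m

Final answer: 1.455 × 10^6 m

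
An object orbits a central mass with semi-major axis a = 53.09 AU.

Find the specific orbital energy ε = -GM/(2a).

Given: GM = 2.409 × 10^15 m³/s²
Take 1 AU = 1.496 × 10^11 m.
a = 53.09 AU = 7.94226 × 10^12 m
GM = 2.409 × 10^15 m³/s²
2a = 1.58845 × 10^13 m
ε = −GM/(2a) = -151.657 J/kg ≈ -151.7 J/kg

Final answer: -151.7 J/kg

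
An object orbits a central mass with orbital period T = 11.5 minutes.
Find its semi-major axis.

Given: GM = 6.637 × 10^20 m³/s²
T = 11.5 minutes = 690 s
GM = 6.637 × 10^20 m³/s²
Kepler's third law: a³ = GM T² / (4π²)
T² = 476100 s²
a³ = (6.637 × 10^20) × 476100 / (4π²) = 8.00406 × 10^24 m³
a = (a³)^(1/3) = 2.00034 × 10^8 m ≈ 200 Mm

Final answer: 200 Mm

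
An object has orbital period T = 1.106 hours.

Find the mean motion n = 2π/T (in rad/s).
T = 1.106 hours = 3981.6 s
n = 2π / 3981.6 s = 0.00157806 rad/s ≈ 0.001578 rad/s

Final answer: n = 0.001578 rad/s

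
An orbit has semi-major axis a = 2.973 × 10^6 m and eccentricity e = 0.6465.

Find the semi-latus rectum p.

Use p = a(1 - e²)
a = 2.973 × 10^6 m
e = 0.6465,  e² = 0.417962,  1 − e² = 0.582038
p = a(1 − e²) = 2.973 × 10^6 m × 0.582038 = 1.7304 × 10^6 m ≈ 1.73 × 10^6 m

Final answer: p = 1.73 × 10^6 m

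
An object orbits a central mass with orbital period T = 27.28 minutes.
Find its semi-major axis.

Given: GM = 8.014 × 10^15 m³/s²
T = 27.28 minutes = 1636.8 s
GM = 8.014 × 10^15 m³/s²
Kepler's third law: a³ = GM T² / (4π²)
T² = 2.67911 × 10^6 s²
a³ = (8.014 × 10^15) × (2.67911 × 10^6) / (4π²) = 5.43852 × 10^20 m³
a = (a³)^(1/3) = 8.16257 × 10^6 m ≈ 8.163 Mm

Final answer: 8.163 Mm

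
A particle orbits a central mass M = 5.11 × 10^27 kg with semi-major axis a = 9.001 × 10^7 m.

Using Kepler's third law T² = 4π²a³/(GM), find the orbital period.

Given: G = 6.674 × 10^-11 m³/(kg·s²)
M = 5.11 × 10^27 kg
GM = G × M = 6.674 × 10^-11 × 5.11 × 10^27 = 3.41041 × 10^17 m³/s²
a = 9.001 × 10^7 m
a³ = 7.29243 × 10^23 m³
T = 2π √(a³/GM) = 2π √((7.29243 × 10^23) / (3.41041 × 10^17)) = 2π × 1462.29 s
T = 9187.82 s ≈ 2.552 hours

Final answer: 2.552 hours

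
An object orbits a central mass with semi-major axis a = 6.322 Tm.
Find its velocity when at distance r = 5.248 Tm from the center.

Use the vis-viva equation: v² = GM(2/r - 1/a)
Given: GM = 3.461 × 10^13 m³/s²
a = 6.322 Tm = 6.322 × 10^12 m
r = 5.248 Tm = 5.248 × 10^12 m
GM = 3.461 × 10^13 m³/s²
2/r − 1/a = 3.81098 × 10^-13 − 1.58178 × 10^-13 = 2.2292 × 10^-13 m⁻¹
v² = GM (2/r − 1/a) = 7.71525 m²/s²
v = 2.77763 m/s ≈ 2.778 m/s

Final answer: 2.778 m/s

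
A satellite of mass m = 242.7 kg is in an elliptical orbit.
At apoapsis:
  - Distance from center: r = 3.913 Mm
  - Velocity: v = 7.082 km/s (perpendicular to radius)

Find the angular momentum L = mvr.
r = 3.913 Mm = 3.913 × 10^6 m
v = 7.082 km/s = 7082 m/s
vr = 7082 × 3.913 × 10^6 = 2.77119 × 10^10 m²/s
L = m × vr = 242.7 × 2.77119 × 10^10 = 6.72567 × 10^12 kg·m²/s ≈ 6.726 × 10^12 kg·m²/s

Final answer: L = 6.726 × 10^12 kg·m²/s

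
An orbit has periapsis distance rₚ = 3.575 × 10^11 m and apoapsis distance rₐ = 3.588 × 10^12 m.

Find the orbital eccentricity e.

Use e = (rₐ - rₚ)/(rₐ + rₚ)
rₚ = 3.575 × 10^11 m
rₐ = 3.588 × 10^12 m
rₐ − rₚ = 3.2305 × 10^12 m
rₐ + rₚ = 3.9455 × 10^12 m
e = (rₐ − rₚ)/(rₐ + rₚ) = 0.818781

Final answer: e = 0.8188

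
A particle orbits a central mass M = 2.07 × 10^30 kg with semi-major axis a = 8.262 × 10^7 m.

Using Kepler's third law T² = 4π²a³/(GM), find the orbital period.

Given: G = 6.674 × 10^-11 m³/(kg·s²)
M = 2.07 × 10^30 kg
GM = G × M = 6.674 × 10^-11 × 2.07 × 10^30 = 1.38152 × 10^20 m³/s²
a = 8.262 × 10^7 m
a³ = 5.63969 × 10^23 m³
T = 2π √(a³/GM) = 2π √((5.63969 × 10^23) / (1.38152 × 10^20)) = 2π × 63.8924 s
T = 401.448 s ≈ 6.691 minutes

Final answer: 6.691 minutes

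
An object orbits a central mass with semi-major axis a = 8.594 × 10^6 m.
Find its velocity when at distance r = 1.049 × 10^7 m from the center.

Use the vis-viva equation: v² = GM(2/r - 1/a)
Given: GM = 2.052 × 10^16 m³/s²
a = 8.594 × 10^6 m
r = 1.049 × 10^7 m
GM = 2.052 × 10^16 m³/s²
2/r − 1/a = 1.90658 × 10^-7 − 1.1636 × 10^-7 = 7.42975 × 10^-8 m⁻¹
v² = GM (2/r − 1/a) = 1.52459 × 10^9 m²/s²
v = 39045.9 m/s ≈ 39.05 km/s

Final answer: 39.05 km/s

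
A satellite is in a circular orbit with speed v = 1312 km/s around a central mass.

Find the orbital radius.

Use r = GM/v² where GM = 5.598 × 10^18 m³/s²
v = 1312 km/s = 1.312 × 10^6 m/s
GM = 5.598 × 10^18 m³/s²
v² = 1.72134 × 10^12 m²/s²
r = GM/v² = (5.598 × 10^18) / (1.72134 × 10^12) = 3.25211 × 10^6 m ≈ 3.252 × 10^6 m

Final answer: 3.252 × 10^6 m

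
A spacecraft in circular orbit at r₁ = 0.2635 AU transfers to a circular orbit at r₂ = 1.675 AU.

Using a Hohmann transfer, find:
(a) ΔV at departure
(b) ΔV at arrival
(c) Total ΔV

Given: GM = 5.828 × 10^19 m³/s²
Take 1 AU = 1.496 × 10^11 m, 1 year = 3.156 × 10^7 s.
r₁ = 0.2635 AU = 3.94196 × 10^10 m
r₂ = 1.675 AU = 2.5058 × 10^11 m
GM = 5.828 × 10^19 m³/s²
Transfer ellipse: a_t = (r₁ + r₂)/2 = 1.45 × 10^11 m
Circular speed at r₁: v₁ = √(GM/r₁) = 38450.6 m/s
Transfer speed at r₁ (periapsis): v₁ₜ = √(GM(2/r₁ − 1/a_t)) = 50546.7 m/s
(a) ΔV₁ = v₁ₜ − v₁ = 12096.1 m/s ≈ 2.552 AU/year
Circular speed at r₂: v₂ = √(GM/r₂) = 15250.6 m/s
Transfer speed at r₂ (apoapsis): v₂ₜ = √(GM(2/r₂ − 1/a_t)) = 7951.68 m/s
(b) ΔV₂ = v₂ − v₂ₜ = 7298.91 m/s ≈ 1.54 AU/year
(c) ΔV_total = ΔV₁ + ΔV₂ = 19395 m/s ≈ 4.092 AU/year

Final answer:
(a) ΔV₁ = 2.552 AU/year
(b) ΔV₂ = 1.54 AU/year
(c) ΔV_total = 4.092 AU/year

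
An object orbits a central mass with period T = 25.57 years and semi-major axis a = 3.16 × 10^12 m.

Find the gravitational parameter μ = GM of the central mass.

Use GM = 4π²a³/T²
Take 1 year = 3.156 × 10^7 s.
T = 25.57 years = 8.06989 × 10^8 s
a = 3.16 × 10^12 m
a³ = 3.15545 × 10^37 m³
T² = 6.51232 × 10^17 s²
GM = 4π² × (3.15545 × 10^37) / (6.51232 × 10^17) = 1.91287 × 10^21 m³/s²
GM ≈ 1.913 × 10^21 m³/s²

Final answer: GM = 1.913 × 10^21 m³/s²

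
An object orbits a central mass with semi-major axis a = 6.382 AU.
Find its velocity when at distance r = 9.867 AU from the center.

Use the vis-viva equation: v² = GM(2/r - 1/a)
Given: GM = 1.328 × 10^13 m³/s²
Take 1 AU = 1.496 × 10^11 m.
a = 6.382 AU = 9.54747 × 10^11 m
r = 9.867 AU = 1.4761 × 10^12 m
GM = 1.328 × 10^13 m³/s²
2/r − 1/a = 1.35492 × 10^-12 − 1.0474 × 10^-12 = 3.07521 × 10^-13 m⁻¹
v² = GM (2/r − 1/a) = 4.08388 m²/s²
v = 2.02086 m/s ≈ 2.021 m/s

Final answer: 2.021 m/s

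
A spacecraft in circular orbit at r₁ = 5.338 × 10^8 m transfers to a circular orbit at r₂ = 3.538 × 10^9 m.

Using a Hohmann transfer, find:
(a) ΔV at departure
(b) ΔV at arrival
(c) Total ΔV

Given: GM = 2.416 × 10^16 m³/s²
r₁ = 5.338 × 10^8 m
r₂ = 3.538 × 10^9 m
GM = 2.416 × 10^16 m³/s²
Transfer ellipse: a_t = (r₁ + r₂)/2 = 2.0359 × 10^9 m
Circular speed at r₁: v₁ = √(GM/r₁) = 6727.58 m/s
Transfer speed at r₁ (periapsis): v₁ₜ = √(GM(2/r₁ − 1/a_t)) = 8868.7 m/s
(a) ΔV₁ = v₁ₜ − v₁ = 2141.11 m/s ≈ 2.141 km/s
Circular speed at r₂: v₂ = √(GM/r₂) = 2613.18 m/s
Transfer speed at r₂ (apoapsis): v₂ₜ = √(GM(2/r₂ − 1/a_t)) = 1338.08 m/s
(b) ΔV₂ = v₂ − v₂ₜ = 1275.11 m/s ≈ 1.275 km/s
(c) ΔV_total = ΔV₁ + ΔV₂ = 3416.22 m/s ≈ 3.416 km/s

Final answer:
(a) ΔV₁ = 2.141 km/s
(b) ΔV₂ = 1.275 km/s
(c) ΔV_total = 3.416 km/s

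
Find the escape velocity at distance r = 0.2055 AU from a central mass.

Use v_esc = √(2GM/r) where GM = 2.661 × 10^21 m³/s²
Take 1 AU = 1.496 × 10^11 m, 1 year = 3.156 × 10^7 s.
r = 0.2055 AU = 3.07428 × 10^10 m
GM = 2.661 × 10^21 m³/s²
2GM/r = 2 × (2.661 × 10^21) / (3.07428 × 10^10) = 1.73114 × 10^11 m²/s²
v_esc = √(2GM/r) = 416069 m/s ≈ 87.78 AU/year

Final answer: 87.78 AU/year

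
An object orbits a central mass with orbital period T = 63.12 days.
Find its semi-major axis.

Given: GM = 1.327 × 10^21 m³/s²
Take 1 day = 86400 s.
T = 63.12 days = 5.45357 × 10^6 s
GM = 1.327 × 10^21 m³/s²
Kepler's third law: a³ = GM T² / (4π²)
T² = 2.97414 × 10^13 s²
a³ = (1.327 × 10^21) × (2.97414 × 10^13) / (4π²) = 9.99707 × 10^32 m³
a = (a³)^(1/3) = 9.99902 × 10^10 m ≈ 99.99 Gm

Final answer: 99.99 Gm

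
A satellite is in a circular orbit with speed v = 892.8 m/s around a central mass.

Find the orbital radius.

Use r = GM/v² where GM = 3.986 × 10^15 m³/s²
v = 892.8 m/s
GM = 3.986 × 10^15 m³/s²
v² = 797092 m²/s²
r = GM/v² = (3.986 × 10^15) / 797092 = 5.00068 × 10^9 m ≈ 5.001 Gm

Final answer: 5.001 Gm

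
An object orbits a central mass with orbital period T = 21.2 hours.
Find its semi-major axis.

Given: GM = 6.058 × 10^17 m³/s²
T = 21.2 hours = 76320 s
GM = 6.058 × 10^17 m³/s²
Kepler's third law: a³ = GM T² / (4π²)
T² = 5.82474 × 10^9 s²
a³ = (6.058 × 10^17) × (5.82474 × 10^9) / (4π²) = 8.93812 × 10^25 m³
a = (a³)^(1/3) = 4.47111 × 10^8 m ≈ 4.471 × 10^8 m

Final answer: 4.471 × 10^8 m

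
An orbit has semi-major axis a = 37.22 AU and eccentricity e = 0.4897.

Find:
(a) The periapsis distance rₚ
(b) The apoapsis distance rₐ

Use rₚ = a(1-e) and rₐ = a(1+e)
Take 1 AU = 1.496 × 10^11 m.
a = 37.22 AU = 5.56811 × 10^12 m
e = 0.4897:  1 − e = 0.5103,  1 + e = 1.4897
(a) rₚ = a(1 − e) = 5.56811 × 10^12 m × 0.5103 = 2.84141 × 10^12 m ≈ 18.99 AU
(b) rₐ = a(1 + e) = 5.56811 × 10^12 m × 1.4897 = 8.29482 × 10^12 m ≈ 55.45 AU

Final answer:
(a) rₚ = 18.99 AU
(b) rₐ = 55.45 AU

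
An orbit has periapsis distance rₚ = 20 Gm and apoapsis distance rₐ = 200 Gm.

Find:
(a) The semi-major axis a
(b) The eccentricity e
rₚ = 20 Gm = 2 × 10^10 m
rₐ = 200 Gm = 2 × 10^11 m
(a) a = (rₚ + rₐ)/2 = 1.1 × 10^11 m ≈ 110 Gm
(b) e = (rₐ − rₚ)/(rₐ + rₚ) = (1.8 × 10^11) / (2.2 × 10^11) = 0.818182

Final answer:
(a) a = 110 Gm
(b) e = 0.8182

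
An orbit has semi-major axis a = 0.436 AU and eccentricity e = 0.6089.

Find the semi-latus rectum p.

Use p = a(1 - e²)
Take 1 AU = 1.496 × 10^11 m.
a = 0.436 AU = 6.52256 × 10^10 m
e = 0.6089,  e² = 0.370759,  1 − e² = 0.629241
p = a(1 − e²) = 6.52256 × 10^10 m × 0.629241 = 4.10426 × 10^10 m ≈ 0.2743 AU

Final answer: p = 0.2743 AU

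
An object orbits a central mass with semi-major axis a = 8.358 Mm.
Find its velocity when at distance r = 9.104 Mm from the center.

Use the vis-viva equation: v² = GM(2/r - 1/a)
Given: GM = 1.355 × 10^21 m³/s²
a = 8.358 Mm = 8.358 × 10^6 m
r = 9.104 Mm = 9.104 × 10^6 m
GM = 1.355 × 10^21 m³/s²
2/r − 1/a = 2.19684 × 10^-7 − 1.19646 × 10^-7 = 1.00038 × 10^-7 m⁻¹
v² = GM (2/r − 1/a) = 1.35551 × 10^14 m²/s²
v = 1.16426 × 10^7 m/s ≈ 1.164 × 10^4 km/s

Final answer: 1.164 × 10^4 km/s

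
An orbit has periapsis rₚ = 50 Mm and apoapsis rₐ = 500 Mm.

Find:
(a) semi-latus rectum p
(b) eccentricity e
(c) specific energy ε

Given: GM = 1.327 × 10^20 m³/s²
rₚ = 50 Mm = 5 × 10^7 m
rₐ = 500 Mm = 5 × 10^8 m
GM = 1.327 × 10^20 m³/s²
a = (rₚ + rₐ)/2 = 2.75 × 10^8 m
e = (rₐ − rₚ)/(rₐ + rₚ) = (4.5 × 10^8) / (5.5 × 10^8) = 0.818182
(a) 1 − e² = 0.330579;  p = a(1 − e²) = 2.75 × 10^8 × 0.330579 = 9.09091 × 10^7 m ≈ 90.91 Mm
(b) e = 0.818182 ≈ 0.8182
(c) 2a = 5.5 × 10^8 m;  ε = −GM/(2a) = -2.41273 × 10^11 J/kg ≈ -241.3 GJ/kg

Final answer:
(a) semi-latus rectum p = 90.91 Mm
(b) eccentricity e = 0.8182
(c) specific energy ε = -241.3 GJ/kg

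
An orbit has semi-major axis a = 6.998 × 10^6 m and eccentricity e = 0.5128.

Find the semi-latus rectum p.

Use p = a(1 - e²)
a = 6.998 × 10^6 m
e = 0.5128,  e² = 0.262964,  1 − e² = 0.737036
p = a(1 − e²) = 6.998 × 10^6 m × 0.737036 = 5.15778 × 10^6 m ≈ 5.158 × 10^6 m

Final answer: p = 5.158 × 10^6 m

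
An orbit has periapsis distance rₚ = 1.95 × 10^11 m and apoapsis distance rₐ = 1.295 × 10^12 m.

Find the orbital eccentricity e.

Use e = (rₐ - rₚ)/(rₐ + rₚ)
rₚ = 1.95 × 10^11 m
rₐ = 1.295 × 10^12 m
rₐ − rₚ = 1.1 × 10^12 m
rₐ + rₚ = 1.49 × 10^12 m
e = (rₐ − rₚ)/(rₐ + rₚ) = 0.738255

Final answer: e = 0.7383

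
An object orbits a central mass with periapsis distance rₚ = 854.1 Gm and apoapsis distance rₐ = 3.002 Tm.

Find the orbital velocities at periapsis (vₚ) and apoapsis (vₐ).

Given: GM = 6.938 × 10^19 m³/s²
rₚ = 854.1 Gm = 8.541 × 10^11 m
rₐ = 3.002 Tm = 3.002 × 10^12 m
GM = 6.938 × 10^19 m³/s²
a = (rₚ + rₐ)/2 = 1.92805 × 10^12 m
Vis-viva: v² = GM (2/r − 1/a)
vₚ² = 6.938 × 10^19 × (2.34165 × 10^-12 − 5.18659 × 10^-13) = 1.26479 × 10^8 m²/s²
vₚ = 11246.3 m/s ≈ 11.25 km/s
vₐ² = 6.938 × 10^19 × (6.66223 × 10^-13 − 5.18659 × 10^-13) = 1.0238 × 10^7 m²/s²
vₐ = 3199.68 m/s ≈ 3.2 km/s

Final answer: vₚ = 11.25 km/s, vₐ = 3.2 km/s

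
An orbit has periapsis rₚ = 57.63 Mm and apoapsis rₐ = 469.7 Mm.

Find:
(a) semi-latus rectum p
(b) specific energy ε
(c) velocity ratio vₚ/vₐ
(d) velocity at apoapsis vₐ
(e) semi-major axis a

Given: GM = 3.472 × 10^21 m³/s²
rₚ = 57.63 Mm = 5.763 × 10^7 m
rₐ = 469.7 Mm = 4.697 × 10^8 m
GM = 3.472 × 10^21 m³/s²
a = (rₚ + rₐ)/2 = 2.63665 × 10^8 m
e = (rₐ − rₚ)/(rₐ + rₚ) = (4.1207 × 10^8) / (5.2733 × 10^8) = 0.781427
(a) 1 − e² = 0.389372;  p = a(1 − e²) = 2.63665 × 10^8 × 0.389372 = 1.02664 × 10^8 m ≈ 102.7 Mm
(b) 2a = 5.2733 × 10^8 m;  ε = −GM/(2a) = -6.58411 × 10^12 J/kg ≈ -6584 GJ/kg
(c) vₚ/vₐ = rₐ/rₚ (angular momentum) = (4.697 × 10^8) / (5.763 × 10^7) = 8.15027 ≈ 8.15
(d) vₐ² = GM (2/rₐ − 1/a) = 3.472 × 10^21 × (4.25804 × 10^-9 − 3.79269 × 10^-9) = 1.61568 × 10^12 m²/s²;  vₐ = 1.27109 × 10^6 m/s ≈ 1271 km/s
(e) a = 2.63665 × 10^8 m ≈ 263.7 Mm

Final answer:
(a) semi-latus rectum p = 102.7 Mm
(b) specific energy ε = -6584 GJ/kg
(c) velocity ratio vₚ/vₐ = 8.15
(d) velocity at apoapsis vₐ = 1271 km/s
(e) semi-major axis a = 263.7 Mm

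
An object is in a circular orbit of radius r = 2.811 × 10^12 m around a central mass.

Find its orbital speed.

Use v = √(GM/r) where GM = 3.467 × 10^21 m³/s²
r = 2.811 × 10^12 m
GM = 3.467 × 10^21 m³/s²
GM/r = (3.467 × 10^21) / (2.811 × 10^12) = 1.23337 × 10^9 m²/s²
v = √(GM/r) = 35119.4 m/s ≈ 35.12 km/s

Final answer: 35.12 km/s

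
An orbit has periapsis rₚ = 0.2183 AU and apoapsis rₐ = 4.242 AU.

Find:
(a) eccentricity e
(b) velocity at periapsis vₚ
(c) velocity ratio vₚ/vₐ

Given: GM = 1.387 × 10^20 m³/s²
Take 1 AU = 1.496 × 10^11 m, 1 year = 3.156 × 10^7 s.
rₚ = 0.2183 AU = 3.26577 × 10^10 m
rₐ = 4.242 AU = 6.34603 × 10^11 m
GM = 1.387 × 10^20 m³/s²
a = (rₚ + rₐ)/2 = 3.3363 × 10^11 m
e = (rₐ − rₚ)/(rₐ + rₚ) = (6.01946 × 10^11) / (6.67261 × 10^11) = 0.902114
(a) e = 0.902114 ≈ 0.9021
(b) vₚ² = GM (2/rₚ − 1/a) = 1.387 × 10^20 × (6.12413 × 10^-11 − 2.99733 × 10^-12) = 8.07844 × 10^9 m²/s²;  vₚ = 89880.2 m/s ≈ 18.96 AU/year
(c) vₚ/vₐ = rₐ/rₚ (angular momentum) = (6.34603 × 10^11) / (3.26577 × 10^10) = 19.432 ≈ 19.43

Final answer:
(a) eccentricity e = 0.9021
(b) velocity at periapsis vₚ = 18.96 AU/year
(c) velocity ratio vₚ/vₐ = 19.43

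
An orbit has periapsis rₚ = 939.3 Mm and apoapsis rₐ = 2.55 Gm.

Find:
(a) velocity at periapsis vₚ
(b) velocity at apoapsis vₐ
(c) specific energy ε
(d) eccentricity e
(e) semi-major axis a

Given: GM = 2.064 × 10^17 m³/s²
rₚ = 939.3 Mm = 9.393 × 10^8 m
rₐ = 2.55 Gm = 2.55 × 10^9 m
GM = 2.064 × 10^17 m³/s²
a = (rₚ + rₐ)/2 = 1.74465 × 10^9 m
e = (rₐ − rₚ)/(rₐ + rₚ) = (1.6107 × 10^9) / (3.4893 × 10^9) = 0.461611
(a) vₚ² = GM (2/rₚ − 1/a) = 2.064 × 10^17 × (2.12925 × 10^-9 − 5.73181 × 10^-10) = 3.21172 × 10^8 m²/s²;  vₚ = 17921.3 m/s ≈ 17.92 km/s
(b) vₐ² = GM (2/rₐ − 1/a) = 2.064 × 10^17 × (7.84314 × 10^-10 − 5.73181 × 10^-10) = 4.35778 × 10^7 m²/s²;  vₐ = 6601.35 m/s ≈ 6.601 km/s
(c) 2a = 3.4893 × 10^9 m;  ε = −GM/(2a) = -5.91523 × 10^7 J/kg ≈ -59.15 MJ/kg
(d) e = 0.461611 ≈ 0.4616
(e) a = 1.74465 × 10^9 m ≈ 1.745 Gm

Final answer:
(a) velocity at periapsis vₚ = 17.92 km/s
(b) velocity at apoapsis vₐ = 6.601 km/s
(c) specific energy ε = -59.15 MJ/kg
(d) eccentricity e = 0.4616
(e) semi-major axis a = 1.745 Gm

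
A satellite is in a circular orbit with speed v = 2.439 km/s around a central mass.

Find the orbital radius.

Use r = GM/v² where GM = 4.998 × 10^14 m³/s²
v = 2.439 km/s = 2439 m/s
GM = 4.998 × 10^14 m³/s²
v² = 5.94872 × 10^6 m²/s²
r = GM/v² = (4.998 × 10^14) / (5.94872 × 10^6) = 8.40181 × 10^7 m ≈ 8.402 × 10^7 m

Final answer: 8.402 × 10^7 m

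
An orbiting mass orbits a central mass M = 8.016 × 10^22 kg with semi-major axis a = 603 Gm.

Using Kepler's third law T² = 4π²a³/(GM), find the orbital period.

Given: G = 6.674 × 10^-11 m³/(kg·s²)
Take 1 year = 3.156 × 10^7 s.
M = 8.016 × 10^22 kg
GM = G × M = 6.674 × 10^-11 × 8.016 × 10^22 = 5.34988 × 10^12 m³/s²
a = 603 Gm = 6.03 × 10^11 m
a³ = 2.19256 × 10^35 m³
T = 2π √(a³/GM) = 2π √((2.19256 × 10^35) / (5.34988 × 10^12)) = 2π × 2.02444 × 10^11 s
T = 1.27199 × 10^12 s ≈ 4.03 × 10^4 years

Final answer: 4.03 × 10^4 years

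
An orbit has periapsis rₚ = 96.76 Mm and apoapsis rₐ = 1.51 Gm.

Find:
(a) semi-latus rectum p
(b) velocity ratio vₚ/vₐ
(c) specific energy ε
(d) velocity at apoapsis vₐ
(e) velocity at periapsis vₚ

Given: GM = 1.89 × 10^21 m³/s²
rₚ = 96.76 Mm = 9.676 × 10^7 m
rₐ = 1.51 Gm = 1.51 × 10^9 m
GM = 1.89 × 10^21 m³/s²
a = (rₚ + rₐ)/2 = 8.0338 × 10^8 m
e = (rₐ − rₚ)/(rₐ + rₚ) = (1.41324 × 10^9) / (1.60676 × 10^9) = 0.879559
(a) 1 − e² = 0.226376;  p = a(1 − e²) = 8.0338 × 10^8 × 0.226376 = 1.81866 × 10^8 m ≈ 181.9 Mm
(b) vₚ/vₐ = rₐ/rₚ (angular momentum) = (1.51 × 10^9) / (9.676 × 10^7) = 15.6056 ≈ 15.61
(c) 2a = 1.60676 × 10^9 m;  ε = −GM/(2a) = -1.17628 × 10^12 J/kg ≈ -1176 GJ/kg
(d) vₐ² = GM (2/rₐ − 1/a) = 1.89 × 10^21 × (1.3245 × 10^-9 − 1.24474 × 10^-9) = 1.50751 × 10^11 m²/s²;  vₐ = 388266 m/s ≈ 388.3 km/s
(e) vₚ² = GM (2/rₚ − 1/a) = 1.89 × 10^21 × (2.06697 × 10^-8 − 1.24474 × 10^-9) = 3.67132 × 10^13 m²/s²;  vₚ = 6.05914 × 10^6 m/s ≈ 6059 km/s

Final answer:
(a) semi-latus rectum p = 181.9 Mm
(b) velocity ratio vₚ/vₐ = 15.61
(c) specific energy ε = -1176 GJ/kg
(d) velocity at apoapsis vₐ = 388.3 km/s
(e) velocity at periapsis vₚ = 6059 km/s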